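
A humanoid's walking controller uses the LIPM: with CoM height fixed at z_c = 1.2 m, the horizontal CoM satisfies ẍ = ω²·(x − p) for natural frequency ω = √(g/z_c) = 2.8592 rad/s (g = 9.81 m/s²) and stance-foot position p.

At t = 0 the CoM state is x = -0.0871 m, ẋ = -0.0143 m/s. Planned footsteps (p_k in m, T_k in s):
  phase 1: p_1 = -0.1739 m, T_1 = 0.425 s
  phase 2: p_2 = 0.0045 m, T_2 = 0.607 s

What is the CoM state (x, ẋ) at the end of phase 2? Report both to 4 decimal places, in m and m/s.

x = 0.2672, ẋ = 0.8273

phase 1: p=-0.1739, T=0.425, ωT=1.215160, cosh=1.833748, sinh=1.537085; start (x,ẋ)=(-0.087100, -0.014300) → end (x,ẋ)=(-0.022418, 0.355249)
phase 2: p=0.0045, T=0.607, ωT=1.735534, cosh=2.924132, sinh=2.747826; start (x,ẋ)=(-0.022418, 0.355249) → end (x,ẋ)=(0.267199, 0.827310)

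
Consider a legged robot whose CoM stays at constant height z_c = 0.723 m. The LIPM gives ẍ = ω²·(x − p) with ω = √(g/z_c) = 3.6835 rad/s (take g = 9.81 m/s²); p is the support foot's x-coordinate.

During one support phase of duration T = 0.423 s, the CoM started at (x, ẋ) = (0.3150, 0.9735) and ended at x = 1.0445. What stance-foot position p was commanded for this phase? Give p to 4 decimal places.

ωT = 3.6835·0.423 = 1.558121; cosh(ωT) = 2.480208, sinh(ωT) = 2.269677
x(T) = p + (x₀−p)·cosh(ωT) + (ẋ₀/ω)·sinh(ωT) ⇒ p·(1 − cosh) = x(T) − x₀·cosh − (ẋ₀/ω)·sinh
numerator   = 1.0445 − (0.3150)·2.480208 − (0.9735/3.6835)·2.269677 = -0.336611
denominator = 1 − 2.480208 = -1.480208
p = -0.336611 / -1.480208 = 0.2274

p = 0.2274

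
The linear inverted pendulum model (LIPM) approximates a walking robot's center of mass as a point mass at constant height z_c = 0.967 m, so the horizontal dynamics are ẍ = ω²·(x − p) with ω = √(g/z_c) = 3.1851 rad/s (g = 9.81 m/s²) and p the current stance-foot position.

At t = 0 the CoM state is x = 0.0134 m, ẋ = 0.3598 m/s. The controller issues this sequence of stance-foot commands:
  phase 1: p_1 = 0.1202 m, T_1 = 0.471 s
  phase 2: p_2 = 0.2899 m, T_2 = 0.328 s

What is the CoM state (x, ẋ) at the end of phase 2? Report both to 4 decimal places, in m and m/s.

phase 1: p=0.1202, T=0.471, ωT=1.500182, cosh=2.352797, sinh=2.129708; start (x,ẋ)=(0.013400, 0.359800) → end (x,ẋ)=(0.109500, 0.122077)
phase 2: p=0.2899, T=0.328, ωT=1.044713, cosh=1.597187, sinh=1.245395; start (x,ẋ)=(0.109500, 0.122077) → end (x,ẋ)=(0.049501, -0.520613)

x = 0.0495, ẋ = -0.5206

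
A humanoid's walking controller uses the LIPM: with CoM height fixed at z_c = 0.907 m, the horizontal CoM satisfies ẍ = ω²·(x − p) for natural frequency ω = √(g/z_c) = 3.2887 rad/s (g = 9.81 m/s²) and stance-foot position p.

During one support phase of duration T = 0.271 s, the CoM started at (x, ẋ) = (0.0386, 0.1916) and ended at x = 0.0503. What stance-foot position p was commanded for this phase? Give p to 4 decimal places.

ωT = 3.2887·0.271 = 0.891238; cosh(ωT) = 1.424147, sinh(ωT) = 1.013999
x(T) = p + (x₀−p)·cosh(ωT) + (ẋ₀/ω)·sinh(ωT) ⇒ p·(1 − cosh) = x(T) − x₀·cosh − (ẋ₀/ω)·sinh
numerator   = 0.0503 − (0.0386)·1.424147 − (0.1916/3.2887)·1.013999 = -0.063748
denominator = 1 − 1.424147 = -0.424147
p = -0.063748 / -0.424147 = 0.1503

p = 0.1503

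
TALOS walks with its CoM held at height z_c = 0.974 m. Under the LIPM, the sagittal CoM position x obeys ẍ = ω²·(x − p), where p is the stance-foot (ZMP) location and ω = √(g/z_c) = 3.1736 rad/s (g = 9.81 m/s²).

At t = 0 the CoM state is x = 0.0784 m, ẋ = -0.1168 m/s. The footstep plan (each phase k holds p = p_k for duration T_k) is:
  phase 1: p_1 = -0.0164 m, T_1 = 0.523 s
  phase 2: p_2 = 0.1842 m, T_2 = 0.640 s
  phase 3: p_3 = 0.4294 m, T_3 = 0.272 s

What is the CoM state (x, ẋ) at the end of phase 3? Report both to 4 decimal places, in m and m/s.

x = 1.0251, ẋ = 2.2496

phase 1: p=-0.0164, T=0.523, ωT=1.659793, cosh=2.724200, sinh=2.534021; start (x,ẋ)=(0.078400, -0.116800) → end (x,ẋ)=(0.148593, 0.444192)
phase 2: p=0.1842, T=0.640, ωT=2.031104, cosh=3.876844, sinh=3.745653; start (x,ẋ)=(0.148593, 0.444192) → end (x,ẋ)=(0.570417, 1.298796)
phase 3: p=0.4294, T=0.272, ωT=0.863219, cosh=1.396291, sinh=0.974489; start (x,ẋ)=(0.570417, 1.298796) → end (x,ẋ)=(1.025110, 2.249611)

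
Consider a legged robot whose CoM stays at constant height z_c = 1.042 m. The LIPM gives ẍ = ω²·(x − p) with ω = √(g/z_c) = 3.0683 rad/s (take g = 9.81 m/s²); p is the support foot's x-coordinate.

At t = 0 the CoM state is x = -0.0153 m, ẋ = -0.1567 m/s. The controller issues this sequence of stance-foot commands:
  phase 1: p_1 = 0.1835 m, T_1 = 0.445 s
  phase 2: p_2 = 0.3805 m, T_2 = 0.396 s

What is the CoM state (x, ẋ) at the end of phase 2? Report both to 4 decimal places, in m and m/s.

x = -1.6358, ẋ = -5.9730

phase 1: p=0.1835, T=0.445, ωT=1.365393, cosh=2.086272, sinh=1.830992; start (x,ẋ)=(-0.015300, -0.156700) → end (x,ẋ)=(-0.324761, -1.443784)
phase 2: p=0.3805, T=0.396, ωT=1.215047, cosh=1.833574, sinh=1.536878; start (x,ẋ)=(-0.324761, -1.443784) → end (x,ẋ)=(-1.635823, -5.973014)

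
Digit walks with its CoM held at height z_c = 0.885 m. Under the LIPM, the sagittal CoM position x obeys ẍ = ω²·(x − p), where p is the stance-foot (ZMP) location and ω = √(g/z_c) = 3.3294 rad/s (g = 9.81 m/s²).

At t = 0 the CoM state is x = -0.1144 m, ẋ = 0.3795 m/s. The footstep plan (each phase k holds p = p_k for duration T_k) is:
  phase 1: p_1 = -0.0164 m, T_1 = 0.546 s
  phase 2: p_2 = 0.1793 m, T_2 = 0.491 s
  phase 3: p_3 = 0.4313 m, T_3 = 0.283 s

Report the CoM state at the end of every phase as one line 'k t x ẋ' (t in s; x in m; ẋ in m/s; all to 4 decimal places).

1 0.5460 0.0156 0.2212
2 1.0370 -0.0925 -0.7556
3 1.3200 -0.5896 -3.0139

phase 1: p=-0.0164, T=0.546, ωT=1.817852, cosh=3.160496, sinh=2.998122; start (x,ẋ)=(-0.114400, 0.379500) → end (x,ẋ)=(0.015611, 0.221177)
phase 2: p=0.1793, T=0.491, ωT=1.634735, cosh=2.661552, sinh=2.466548; start (x,ẋ)=(0.015611, 0.221177) → end (x,ẋ)=(-0.092511, -0.755561)
phase 3: p=0.4313, T=0.283, ωT=0.942220, cosh=1.477716, sinh=1.087955; start (x,ẋ)=(-0.092511, -0.755561) → end (x,ẋ)=(-0.589640, -3.013871)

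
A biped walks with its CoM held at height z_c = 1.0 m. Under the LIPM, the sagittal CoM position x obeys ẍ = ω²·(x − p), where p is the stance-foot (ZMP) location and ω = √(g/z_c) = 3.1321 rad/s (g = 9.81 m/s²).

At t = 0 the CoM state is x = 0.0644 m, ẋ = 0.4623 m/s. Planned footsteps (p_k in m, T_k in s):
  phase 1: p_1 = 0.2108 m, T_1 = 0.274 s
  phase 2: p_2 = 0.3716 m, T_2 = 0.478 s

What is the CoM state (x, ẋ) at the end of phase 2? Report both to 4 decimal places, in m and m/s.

phase 1: p=0.2108, T=0.274, ωT=0.858195, cosh=1.391413, sinh=0.967487; start (x,ẋ)=(0.064400, 0.462300) → end (x,ẋ)=(0.149899, 0.199619)
phase 2: p=0.3716, T=0.478, ωT=1.497144, cosh=2.346338, sinh=2.122569; start (x,ẋ)=(0.149899, 0.199619) → end (x,ẋ)=(-0.013307, -1.005517)

x = -0.0133, ẋ = -1.0055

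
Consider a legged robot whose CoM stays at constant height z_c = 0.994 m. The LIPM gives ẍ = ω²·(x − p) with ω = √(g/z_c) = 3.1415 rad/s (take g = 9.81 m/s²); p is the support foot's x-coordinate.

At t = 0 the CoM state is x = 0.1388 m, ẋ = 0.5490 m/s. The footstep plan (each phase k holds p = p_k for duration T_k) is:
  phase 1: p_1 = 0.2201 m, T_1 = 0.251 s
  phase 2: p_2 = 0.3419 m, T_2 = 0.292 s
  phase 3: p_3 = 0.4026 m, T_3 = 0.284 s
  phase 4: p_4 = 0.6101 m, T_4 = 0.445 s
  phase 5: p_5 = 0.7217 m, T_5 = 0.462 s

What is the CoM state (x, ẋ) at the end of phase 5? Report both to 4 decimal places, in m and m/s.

x = 1.8125, ẋ = 3.5583

phase 1: p=0.2201, T=0.251, ωT=0.788517, cosh=1.327324, sinh=0.872806; start (x,ẋ)=(0.138800, 0.549000) → end (x,ẋ)=(0.264718, 0.505783)
phase 2: p=0.3419, T=0.292, ωT=0.917318, cosh=1.451079, sinh=1.051490; start (x,ẋ)=(0.264718, 0.505783) → end (x,ẋ)=(0.399193, 0.478978)
phase 3: p=0.4026, T=0.284, ωT=0.892186, cosh=1.425109, sinh=1.015350; start (x,ẋ)=(0.399193, 0.478978) → end (x,ẋ)=(0.552553, 0.671728)
phase 4: p=0.6101, T=0.445, ωT=1.397968, cosh=2.147032, sinh=1.899934; start (x,ẋ)=(0.552553, 0.671728) → end (x,ẋ)=(0.892796, 1.098743)
phase 5: p=0.7217, T=0.462, ωT=1.451373, cosh=2.251610, sinh=2.017362; start (x,ẋ)=(0.892796, 1.098743) → end (x,ẋ)=(1.812515, 3.558267)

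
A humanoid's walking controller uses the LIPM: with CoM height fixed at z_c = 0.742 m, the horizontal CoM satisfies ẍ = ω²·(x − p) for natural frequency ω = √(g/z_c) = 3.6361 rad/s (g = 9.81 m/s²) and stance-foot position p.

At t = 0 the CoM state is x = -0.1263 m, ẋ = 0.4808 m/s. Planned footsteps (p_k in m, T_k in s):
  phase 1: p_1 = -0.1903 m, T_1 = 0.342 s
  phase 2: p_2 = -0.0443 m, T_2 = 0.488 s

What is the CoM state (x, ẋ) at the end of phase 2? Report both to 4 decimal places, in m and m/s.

x = 1.5176, ẋ = 5.7813

phase 1: p=-0.1903, T=0.342, ωT=1.243546, cosh=1.878125, sinh=1.589765; start (x,ẋ)=(-0.126300, 0.480800) → end (x,ẋ)=(0.140114, 1.272957)
phase 2: p=-0.0443, T=0.488, ωT=1.774417, cosh=3.033212, sinh=2.863629; start (x,ẋ)=(0.140114, 1.272957) → end (x,ẋ)=(1.517590, 5.781348)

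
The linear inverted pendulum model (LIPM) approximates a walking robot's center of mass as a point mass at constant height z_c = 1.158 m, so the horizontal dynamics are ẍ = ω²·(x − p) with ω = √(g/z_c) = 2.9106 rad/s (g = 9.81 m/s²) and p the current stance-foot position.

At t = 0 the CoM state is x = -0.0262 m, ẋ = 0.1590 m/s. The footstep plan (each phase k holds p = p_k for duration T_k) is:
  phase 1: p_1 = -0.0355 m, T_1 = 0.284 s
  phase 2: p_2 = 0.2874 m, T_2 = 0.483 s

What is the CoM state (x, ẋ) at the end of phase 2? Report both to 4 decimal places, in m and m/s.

phase 1: p=-0.0355, T=0.284, ωT=0.826610, cosh=1.361544, sinh=0.924014; start (x,ẋ)=(-0.026200, 0.159000) → end (x,ẋ)=(0.027639, 0.241497)
phase 2: p=0.2874, T=0.483, ωT=1.405820, cosh=2.162018, sinh=1.916852; start (x,ẋ)=(0.027639, 0.241497) → end (x,ẋ)=(-0.115163, -0.927132)

x = -0.1152, ẋ = -0.9271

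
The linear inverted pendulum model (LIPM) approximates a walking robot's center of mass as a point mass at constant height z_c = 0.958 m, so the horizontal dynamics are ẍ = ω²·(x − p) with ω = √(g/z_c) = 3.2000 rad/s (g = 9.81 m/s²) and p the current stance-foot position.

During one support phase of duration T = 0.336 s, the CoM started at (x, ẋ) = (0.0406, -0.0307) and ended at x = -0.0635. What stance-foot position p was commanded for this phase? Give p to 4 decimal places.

p = 0.1848

ωT = 3.2000·0.336 = 1.075200; cosh(ωT) = 1.635904, sinh(ωT) = 1.294675
x(T) = p + (x₀−p)·cosh(ωT) + (ẋ₀/ω)·sinh(ωT) ⇒ p·(1 − cosh) = x(T) − x₀·cosh − (ẋ₀/ω)·sinh
numerator   = -0.0635 − (0.0406)·1.635904 − (-0.0307/3.2000)·1.294675 = -0.117497
denominator = 1 − 1.635904 = -0.635904
p = -0.117497 / -0.635904 = 0.1848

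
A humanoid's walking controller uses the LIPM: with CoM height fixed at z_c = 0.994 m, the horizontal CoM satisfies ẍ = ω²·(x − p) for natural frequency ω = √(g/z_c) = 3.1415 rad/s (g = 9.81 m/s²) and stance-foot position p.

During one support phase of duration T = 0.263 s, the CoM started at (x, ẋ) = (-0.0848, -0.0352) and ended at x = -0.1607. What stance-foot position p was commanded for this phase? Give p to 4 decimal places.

p = 0.0967

ωT = 3.1415·0.263 = 0.826215; cosh(ωT) = 1.361178, sinh(ωT) = 0.923475
x(T) = p + (x₀−p)·cosh(ωT) + (ẋ₀/ω)·sinh(ωT) ⇒ p·(1 − cosh) = x(T) − x₀·cosh − (ẋ₀/ω)·sinh
numerator   = -0.1607 − (-0.0848)·1.361178 − (-0.0352/3.1415)·0.923475 = -0.034925
denominator = 1 − 1.361178 = -0.361178
p = -0.034925 / -0.361178 = 0.0967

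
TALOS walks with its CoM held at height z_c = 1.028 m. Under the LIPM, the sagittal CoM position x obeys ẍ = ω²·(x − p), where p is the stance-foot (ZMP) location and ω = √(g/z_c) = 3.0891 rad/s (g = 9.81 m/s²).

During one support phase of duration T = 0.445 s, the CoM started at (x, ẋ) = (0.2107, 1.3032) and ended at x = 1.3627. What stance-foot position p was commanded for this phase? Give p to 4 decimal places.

ωT = 3.0891·0.445 = 1.374650; cosh(ωT) = 2.103309, sinh(ωT) = 1.850381
x(T) = p + (x₀−p)·cosh(ωT) + (ẋ₀/ω)·sinh(ωT) ⇒ p·(1 − cosh) = x(T) − x₀·cosh − (ẋ₀/ω)·sinh
numerator   = 1.3627 − (0.2107)·2.103309 − (1.3032/3.0891)·1.850381 = 0.138912
denominator = 1 − 2.103309 = -1.103309
p = 0.138912 / -1.103309 = -0.1259

p = -0.1259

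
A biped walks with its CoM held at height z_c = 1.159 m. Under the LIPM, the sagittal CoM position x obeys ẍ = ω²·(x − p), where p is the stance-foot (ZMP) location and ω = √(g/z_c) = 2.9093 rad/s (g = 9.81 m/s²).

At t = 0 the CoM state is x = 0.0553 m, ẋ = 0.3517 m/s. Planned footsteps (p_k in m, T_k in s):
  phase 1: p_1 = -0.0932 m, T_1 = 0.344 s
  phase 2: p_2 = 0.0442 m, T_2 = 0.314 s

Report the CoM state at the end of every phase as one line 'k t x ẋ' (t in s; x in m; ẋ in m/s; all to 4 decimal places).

phase 1: p=-0.0932, T=0.344, ωT=1.000799, cosh=1.544020, sinh=1.176435; start (x,ẋ)=(0.055300, 0.351700) → end (x,ẋ)=(0.278304, 1.051288)
phase 2: p=0.0442, T=0.314, ωT=0.913520, cosh=1.447097, sinh=1.045987; start (x,ẋ)=(0.278304, 1.051288) → end (x,ẋ)=(0.760943, 2.233715)

1 0.3440 0.2783 1.0513
2 0.6580 0.7609 2.2337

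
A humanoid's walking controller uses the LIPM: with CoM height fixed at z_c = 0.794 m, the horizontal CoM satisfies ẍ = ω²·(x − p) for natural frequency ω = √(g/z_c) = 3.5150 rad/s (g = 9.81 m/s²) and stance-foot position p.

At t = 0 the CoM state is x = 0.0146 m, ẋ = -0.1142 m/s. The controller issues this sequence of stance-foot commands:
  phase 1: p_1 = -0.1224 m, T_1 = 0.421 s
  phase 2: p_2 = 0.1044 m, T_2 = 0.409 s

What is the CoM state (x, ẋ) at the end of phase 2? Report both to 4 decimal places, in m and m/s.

x = 0.5710, ẋ = 1.7971

phase 1: p=-0.1224, T=0.421, ωT=1.479815, cosh=2.309906, sinh=2.082227; start (x,ẋ)=(0.014600, -0.114200) → end (x,ẋ)=(0.126407, 0.738915)
phase 2: p=0.1044, T=0.409, ωT=1.437635, cosh=2.224107, sinh=1.986618; start (x,ẋ)=(0.126407, 0.738915) → end (x,ẋ)=(0.570968, 1.797101)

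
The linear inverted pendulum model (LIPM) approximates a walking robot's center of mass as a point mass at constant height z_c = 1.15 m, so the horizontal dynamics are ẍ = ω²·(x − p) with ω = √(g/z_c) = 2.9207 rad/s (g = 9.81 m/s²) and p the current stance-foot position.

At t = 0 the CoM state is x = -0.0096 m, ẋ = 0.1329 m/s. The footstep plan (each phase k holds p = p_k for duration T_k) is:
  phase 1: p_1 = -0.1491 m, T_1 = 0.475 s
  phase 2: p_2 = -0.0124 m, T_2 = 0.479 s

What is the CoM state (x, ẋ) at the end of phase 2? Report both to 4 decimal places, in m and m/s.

phase 1: p=-0.1491, T=0.475, ωT=1.387333, cosh=2.126948, sinh=1.877207; start (x,ẋ)=(-0.009600, 0.132900) → end (x,ẋ)=(0.233027, 1.047516)
phase 2: p=-0.0124, T=0.479, ωT=1.399015, cosh=2.149024, sinh=1.902184; start (x,ẋ)=(0.233027, 1.047516) → end (x,ẋ)=(1.197252, 3.614661)

x = 1.1973, ẋ = 3.6147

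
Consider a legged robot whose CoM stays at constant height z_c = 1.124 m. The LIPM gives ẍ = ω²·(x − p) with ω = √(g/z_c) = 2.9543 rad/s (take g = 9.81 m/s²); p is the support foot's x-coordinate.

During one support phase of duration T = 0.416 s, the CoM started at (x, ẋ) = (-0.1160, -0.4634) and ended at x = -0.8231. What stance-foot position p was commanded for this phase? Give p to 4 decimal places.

p = 0.4242

ωT = 2.9543·0.416 = 1.228989; cosh(ωT) = 1.855180, sinh(ωT) = 1.562592
x(T) = p + (x₀−p)·cosh(ωT) + (ẋ₀/ω)·sinh(ωT) ⇒ p·(1 − cosh) = x(T) − x₀·cosh − (ẋ₀/ω)·sinh
numerator   = -0.8231 − (-0.1160)·1.855180 − (-0.4634/2.9543)·1.562592 = -0.362797
denominator = 1 − 1.855180 = -0.855180
p = -0.362797 / -0.855180 = 0.4242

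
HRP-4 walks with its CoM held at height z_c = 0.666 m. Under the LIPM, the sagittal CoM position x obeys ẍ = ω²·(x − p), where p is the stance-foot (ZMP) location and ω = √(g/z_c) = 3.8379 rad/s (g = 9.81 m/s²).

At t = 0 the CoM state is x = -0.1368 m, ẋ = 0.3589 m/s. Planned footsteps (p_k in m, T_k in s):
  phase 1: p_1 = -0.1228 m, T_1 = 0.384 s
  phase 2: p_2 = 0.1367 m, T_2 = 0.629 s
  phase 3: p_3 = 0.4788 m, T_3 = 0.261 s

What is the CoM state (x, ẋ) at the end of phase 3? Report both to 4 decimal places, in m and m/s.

x = 1.2792, ẋ = 3.5900

phase 1: p=-0.1228, T=0.384, ωT=1.473754, cosh=2.297328, sinh=2.068264; start (x,ẋ)=(-0.136800, 0.358900) → end (x,ẋ)=(0.038450, 0.713382)
phase 2: p=0.1367, T=0.629, ωT=2.414039, cosh=5.634238, sinh=5.544785; start (x,ẋ)=(0.038450, 0.713382) → end (x,ẋ)=(0.613793, 1.928580)
phase 3: p=0.4788, T=0.261, ωT=1.001692, cosh=1.545071, sinh=1.177814; start (x,ẋ)=(0.613793, 1.928580) → end (x,ẋ)=(1.279236, 3.590006)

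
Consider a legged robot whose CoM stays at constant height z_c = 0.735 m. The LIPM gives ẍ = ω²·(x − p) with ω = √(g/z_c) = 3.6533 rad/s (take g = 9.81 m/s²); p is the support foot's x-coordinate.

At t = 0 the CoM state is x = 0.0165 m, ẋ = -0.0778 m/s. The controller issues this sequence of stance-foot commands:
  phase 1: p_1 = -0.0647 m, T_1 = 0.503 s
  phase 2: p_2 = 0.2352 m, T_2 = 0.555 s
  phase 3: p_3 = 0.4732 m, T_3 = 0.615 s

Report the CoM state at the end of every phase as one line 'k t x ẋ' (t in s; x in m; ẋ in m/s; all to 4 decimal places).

phase 1: p=-0.0647, T=0.503, ωT=1.837610, cosh=3.220352, sinh=3.061155; start (x,ẋ)=(0.016500, -0.077800) → end (x,ẋ)=(0.131603, 0.657542)
phase 2: p=0.2352, T=0.555, ωT=2.027582, cosh=3.863674, sinh=3.732020; start (x,ẋ)=(0.131603, 0.657542) → end (x,ẋ)=(0.506645, 1.128064)
phase 3: p=0.4732, T=0.615, ωT=2.246780, cosh=4.781484, sinh=4.675745; start (x,ẋ)=(0.506645, 1.128064) → end (x,ẋ)=(2.076889, 5.965118)

1 0.5030 0.1316 0.6575
2 1.0580 0.5066 1.1281
3 1.6730 2.0769 5.9651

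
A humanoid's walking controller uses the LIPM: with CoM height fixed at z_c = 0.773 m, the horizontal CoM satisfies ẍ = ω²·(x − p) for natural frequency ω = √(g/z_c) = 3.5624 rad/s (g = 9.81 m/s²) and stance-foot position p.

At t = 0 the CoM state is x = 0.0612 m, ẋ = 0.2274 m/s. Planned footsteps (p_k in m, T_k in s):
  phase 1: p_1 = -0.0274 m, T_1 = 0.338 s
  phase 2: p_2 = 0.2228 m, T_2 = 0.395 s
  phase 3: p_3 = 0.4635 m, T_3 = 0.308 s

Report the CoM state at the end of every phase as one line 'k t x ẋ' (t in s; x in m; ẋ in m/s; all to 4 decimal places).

phase 1: p=-0.0274, T=0.338, ωT=1.204091, cosh=1.816846, sinh=1.516882; start (x,ẋ)=(0.061200, 0.227400) → end (x,ẋ)=(0.230400, 0.891922)
phase 2: p=0.2228, T=0.395, ωT=1.407148, cosh=2.164565, sinh=1.919725; start (x,ẋ)=(0.230400, 0.891922) → end (x,ẋ)=(0.719895, 1.982601)
phase 3: p=0.4635, T=0.308, ωT=1.097219, cosh=1.664811, sinh=1.331013; start (x,ẋ)=(0.719895, 1.982601) → end (x,ẋ)=(1.631105, 4.516378)

1 0.3380 0.2304 0.8919
2 0.7330 0.7199 1.9826
3 1.0410 1.6311 4.5164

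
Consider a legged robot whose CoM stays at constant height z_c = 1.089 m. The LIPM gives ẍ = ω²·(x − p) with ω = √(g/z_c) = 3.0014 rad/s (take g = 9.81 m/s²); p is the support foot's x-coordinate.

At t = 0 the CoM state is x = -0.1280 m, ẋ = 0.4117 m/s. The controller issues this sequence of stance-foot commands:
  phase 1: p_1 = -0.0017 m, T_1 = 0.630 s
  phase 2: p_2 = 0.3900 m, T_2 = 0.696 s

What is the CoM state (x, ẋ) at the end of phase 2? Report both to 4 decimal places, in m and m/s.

phase 1: p=-0.0017, T=0.630, ωT=1.890882, cosh=3.388074, sinh=3.237135; start (x,ẋ)=(-0.128000, 0.411700) → end (x,ẋ)=(0.014422, 0.167747)
phase 2: p=0.3900, T=0.696, ωT=2.088974, cosh=4.100221, sinh=3.976407; start (x,ẋ)=(0.014422, 0.167747) → end (x,ẋ)=(-0.927713, -3.794644)

x = -0.9277, ẋ = -3.7946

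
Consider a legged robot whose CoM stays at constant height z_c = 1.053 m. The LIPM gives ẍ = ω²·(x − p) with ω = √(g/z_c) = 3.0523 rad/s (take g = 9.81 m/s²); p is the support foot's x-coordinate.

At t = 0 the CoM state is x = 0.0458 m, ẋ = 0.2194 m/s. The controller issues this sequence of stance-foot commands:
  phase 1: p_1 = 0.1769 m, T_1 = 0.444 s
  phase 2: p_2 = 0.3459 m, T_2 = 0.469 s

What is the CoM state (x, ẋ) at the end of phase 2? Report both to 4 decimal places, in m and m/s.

phase 1: p=0.1769, T=0.444, ωT=1.355221, cosh=2.067754, sinh=1.809864; start (x,ẋ)=(0.045800, 0.219400) → end (x,ẋ)=(0.035911, -0.270564)
phase 2: p=0.3459, T=0.469, ωT=1.431529, cosh=2.212018, sinh=1.973074; start (x,ẋ)=(0.035911, -0.270564) → end (x,ẋ)=(-0.514700, -2.465375)

x = -0.5147, ẋ = -2.4654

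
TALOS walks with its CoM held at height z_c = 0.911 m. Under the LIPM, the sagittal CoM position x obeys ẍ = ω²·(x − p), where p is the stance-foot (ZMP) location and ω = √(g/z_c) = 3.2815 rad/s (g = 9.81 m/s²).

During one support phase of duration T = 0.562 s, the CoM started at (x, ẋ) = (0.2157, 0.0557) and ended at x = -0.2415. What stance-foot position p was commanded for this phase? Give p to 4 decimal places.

p = 0.4431

ωT = 3.2815·0.562 = 1.844203; cosh(ωT) = 3.240605, sinh(ωT) = 3.082453
x(T) = p + (x₀−p)·cosh(ωT) + (ẋ₀/ω)·sinh(ωT) ⇒ p·(1 − cosh) = x(T) − x₀·cosh − (ẋ₀/ω)·sinh
numerator   = -0.2415 − (0.2157)·3.240605 − (0.0557/3.2815)·3.082453 = -0.992820
denominator = 1 − 3.240605 = -2.240605
p = -0.992820 / -2.240605 = 0.4431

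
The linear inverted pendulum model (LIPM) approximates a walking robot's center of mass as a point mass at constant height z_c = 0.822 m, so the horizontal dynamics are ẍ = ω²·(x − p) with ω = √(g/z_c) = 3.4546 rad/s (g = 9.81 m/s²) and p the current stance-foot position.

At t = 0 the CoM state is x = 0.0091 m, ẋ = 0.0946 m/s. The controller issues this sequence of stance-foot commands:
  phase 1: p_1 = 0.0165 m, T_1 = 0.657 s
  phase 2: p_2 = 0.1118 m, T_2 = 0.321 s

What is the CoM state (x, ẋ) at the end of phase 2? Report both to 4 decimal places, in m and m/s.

phase 1: p=0.0165, T=0.657, ωT=2.269672, cosh=4.889787, sinh=4.786441; start (x,ẋ)=(0.009100, 0.094600) → end (x,ẋ)=(0.111386, 0.340213)
phase 2: p=0.1118, T=0.321, ωT=1.108927, cosh=1.680508, sinh=1.350595; start (x,ẋ)=(0.111386, 0.340213) → end (x,ẋ)=(0.244113, 0.569801)

x = 0.2441, ẋ = 0.5698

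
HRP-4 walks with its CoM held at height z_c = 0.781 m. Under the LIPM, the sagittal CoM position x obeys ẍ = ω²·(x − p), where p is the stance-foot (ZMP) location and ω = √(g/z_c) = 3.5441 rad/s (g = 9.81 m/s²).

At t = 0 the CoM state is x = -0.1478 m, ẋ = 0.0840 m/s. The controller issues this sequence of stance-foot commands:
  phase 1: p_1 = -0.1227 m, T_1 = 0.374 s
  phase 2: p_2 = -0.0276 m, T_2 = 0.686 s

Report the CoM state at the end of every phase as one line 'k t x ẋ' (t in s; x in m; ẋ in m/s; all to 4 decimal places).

phase 1: p=-0.1227, T=0.374, ωT=1.325493, cosh=2.014857, sinh=1.749185; start (x,ẋ)=(-0.147800, 0.084000) → end (x,ẋ)=(-0.131815, 0.013646)
phase 2: p=-0.0276, T=0.686, ωT=2.431253, cosh=5.730523, sinh=5.642596; start (x,ẋ)=(-0.131815, 0.013646) → end (x,ẋ)=(-0.603080, -2.005883)

1 0.3740 -0.1318 0.0136
2 1.0600 -0.6031 -2.0059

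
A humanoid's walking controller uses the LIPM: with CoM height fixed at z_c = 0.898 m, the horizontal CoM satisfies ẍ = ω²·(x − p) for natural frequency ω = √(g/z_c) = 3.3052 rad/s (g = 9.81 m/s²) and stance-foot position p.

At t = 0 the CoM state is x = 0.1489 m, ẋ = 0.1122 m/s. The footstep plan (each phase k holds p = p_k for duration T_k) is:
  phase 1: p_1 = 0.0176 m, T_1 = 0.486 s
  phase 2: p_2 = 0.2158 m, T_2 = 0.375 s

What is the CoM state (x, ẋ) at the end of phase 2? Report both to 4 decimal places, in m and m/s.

x = 1.2700, ẋ = 3.6554

phase 1: p=0.0176, T=0.486, ωT=1.606327, cosh=2.592547, sinh=2.391924; start (x,ẋ)=(0.148900, 0.112200) → end (x,ẋ)=(0.439199, 1.328914)
phase 2: p=0.2158, T=0.375, ωT=1.239450, cosh=1.871628, sinh=1.582085; start (x,ẋ)=(0.439199, 1.328914) → end (x,ẋ)=(1.270025, 3.655409)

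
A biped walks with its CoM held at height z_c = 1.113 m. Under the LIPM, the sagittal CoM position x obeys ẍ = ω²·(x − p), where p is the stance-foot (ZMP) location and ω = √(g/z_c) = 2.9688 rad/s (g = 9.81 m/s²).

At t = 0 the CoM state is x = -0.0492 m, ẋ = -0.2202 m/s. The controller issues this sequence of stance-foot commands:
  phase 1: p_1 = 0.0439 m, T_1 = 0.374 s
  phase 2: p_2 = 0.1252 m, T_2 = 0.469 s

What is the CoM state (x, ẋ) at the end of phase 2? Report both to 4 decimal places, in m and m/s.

x = -1.0709, ẋ = -3.4864

phase 1: p=0.0439, T=0.374, ωT=1.110331, cosh=1.682407, sinh=1.352957; start (x,ẋ)=(-0.049200, -0.220200) → end (x,ẋ)=(-0.213083, -0.744417)
phase 2: p=0.1252, T=0.469, ωT=1.392367, cosh=2.136426, sinh=1.887939; start (x,ẋ)=(-0.213083, -0.744417) → end (x,ẋ)=(-1.070911, -3.486437)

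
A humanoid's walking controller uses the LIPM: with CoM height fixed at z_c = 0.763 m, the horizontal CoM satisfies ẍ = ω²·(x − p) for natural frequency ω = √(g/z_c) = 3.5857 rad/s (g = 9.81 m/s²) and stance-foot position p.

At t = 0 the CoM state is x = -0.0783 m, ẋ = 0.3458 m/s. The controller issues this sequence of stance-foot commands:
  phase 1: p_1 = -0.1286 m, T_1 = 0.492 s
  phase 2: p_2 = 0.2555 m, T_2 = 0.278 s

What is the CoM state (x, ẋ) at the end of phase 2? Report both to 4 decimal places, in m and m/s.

x = 0.8231, ẋ = 2.5541

phase 1: p=-0.1286, T=0.492, ωT=1.764164, cosh=3.004012, sinh=2.832682; start (x,ẋ)=(-0.078300, 0.345800) → end (x,ẋ)=(0.295682, 1.549692)
phase 2: p=0.2555, T=0.278, ωT=0.996825, cosh=1.539357, sinh=1.170307; start (x,ẋ)=(0.295682, 1.549692) → end (x,ẋ)=(0.823145, 2.554146)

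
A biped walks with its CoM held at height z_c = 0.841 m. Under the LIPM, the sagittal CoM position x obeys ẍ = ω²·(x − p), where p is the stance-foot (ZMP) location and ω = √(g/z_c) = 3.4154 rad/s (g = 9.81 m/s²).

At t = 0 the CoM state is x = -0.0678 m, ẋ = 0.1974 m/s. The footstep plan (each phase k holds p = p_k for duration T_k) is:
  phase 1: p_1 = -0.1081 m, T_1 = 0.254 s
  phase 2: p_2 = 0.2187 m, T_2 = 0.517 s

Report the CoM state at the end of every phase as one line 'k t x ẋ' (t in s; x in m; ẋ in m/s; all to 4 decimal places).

phase 1: p=-0.1081, T=0.254, ωT=0.867512, cosh=1.400487, sinh=0.980492; start (x,ẋ)=(-0.067800, 0.197400) → end (x,ẋ)=(0.005009, 0.411412)
phase 2: p=0.2187, T=0.517, ωT=1.765762, cosh=3.008540, sinh=2.837484; start (x,ẋ)=(0.005009, 0.411412) → end (x,ẋ)=(-0.082400, -0.833160)

1 0.2540 0.0050 0.4114
2 0.7710 -0.0824 -0.8332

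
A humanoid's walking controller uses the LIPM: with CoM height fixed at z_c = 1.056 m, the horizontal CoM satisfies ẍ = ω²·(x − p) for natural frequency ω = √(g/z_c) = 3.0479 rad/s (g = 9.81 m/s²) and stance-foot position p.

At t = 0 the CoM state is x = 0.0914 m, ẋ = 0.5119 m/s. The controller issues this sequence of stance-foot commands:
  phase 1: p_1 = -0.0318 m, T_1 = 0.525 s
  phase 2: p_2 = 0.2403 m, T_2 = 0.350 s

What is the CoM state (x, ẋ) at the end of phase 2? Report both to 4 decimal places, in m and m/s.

phase 1: p=-0.0318, T=0.525, ωT=1.600148, cosh=2.577815, sinh=2.375948; start (x,ẋ)=(0.091400, 0.511900) → end (x,ẋ)=(0.684831, 2.211755)
phase 2: p=0.2403, T=0.350, ωT=1.066765, cosh=1.625042, sinh=1.280922; start (x,ẋ)=(0.684831, 2.211755) → end (x,ẋ)=(1.892202, 5.329699)

x = 1.8922, ẋ = 5.3297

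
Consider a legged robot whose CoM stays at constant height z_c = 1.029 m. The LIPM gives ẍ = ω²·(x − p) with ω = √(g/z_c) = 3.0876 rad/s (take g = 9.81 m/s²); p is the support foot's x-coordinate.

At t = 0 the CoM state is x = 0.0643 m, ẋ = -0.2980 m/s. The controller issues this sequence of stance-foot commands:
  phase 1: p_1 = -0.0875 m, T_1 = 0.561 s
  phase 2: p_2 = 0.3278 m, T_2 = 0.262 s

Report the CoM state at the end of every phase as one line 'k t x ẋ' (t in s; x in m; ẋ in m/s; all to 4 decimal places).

phase 1: p=-0.0875, T=0.561, ωT=1.732144, cosh=2.914831, sinh=2.737927; start (x,ẋ)=(0.064300, -0.298000) → end (x,ẋ)=(0.090720, 0.414640)
phase 2: p=0.3278, T=0.262, ωT=0.808951, cosh=1.345438, sinh=0.900113; start (x,ẋ)=(0.090720, 0.414640) → end (x,ẋ)=(0.129702, -0.101017)

1 0.5610 0.0907 0.4146
2 0.8230 0.1297 -0.1010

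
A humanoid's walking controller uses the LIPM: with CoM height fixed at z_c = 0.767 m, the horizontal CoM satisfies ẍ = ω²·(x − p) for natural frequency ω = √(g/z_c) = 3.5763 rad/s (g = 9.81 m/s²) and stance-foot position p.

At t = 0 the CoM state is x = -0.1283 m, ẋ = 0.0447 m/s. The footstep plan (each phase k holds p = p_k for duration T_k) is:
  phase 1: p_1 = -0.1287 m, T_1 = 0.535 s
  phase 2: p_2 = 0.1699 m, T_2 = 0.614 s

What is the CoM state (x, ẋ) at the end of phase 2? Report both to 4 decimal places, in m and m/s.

phase 1: p=-0.1287, T=0.535, ωT=1.913320, cosh=3.461570, sinh=3.313980; start (x,ẋ)=(-0.128300, 0.044700) → end (x,ẋ)=(-0.085894, 0.159473)
phase 2: p=0.1699, T=0.614, ωT=2.195848, cosh=4.549443, sinh=4.438178; start (x,ẋ)=(-0.085894, 0.159473) → end (x,ẋ)=(-0.795915, -3.334517)

x = -0.7959, ẋ = -3.3345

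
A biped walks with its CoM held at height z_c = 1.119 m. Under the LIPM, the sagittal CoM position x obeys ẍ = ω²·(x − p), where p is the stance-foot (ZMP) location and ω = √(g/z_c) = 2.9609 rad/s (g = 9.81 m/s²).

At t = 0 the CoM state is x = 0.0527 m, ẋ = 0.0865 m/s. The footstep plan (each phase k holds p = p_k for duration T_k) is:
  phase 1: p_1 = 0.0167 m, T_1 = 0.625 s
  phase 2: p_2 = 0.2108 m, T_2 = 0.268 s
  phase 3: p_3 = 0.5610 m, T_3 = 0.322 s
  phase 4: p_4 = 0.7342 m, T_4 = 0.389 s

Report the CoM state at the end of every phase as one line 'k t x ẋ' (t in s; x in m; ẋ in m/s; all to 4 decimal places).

1 0.6250 0.2247 0.6128
2 0.8930 0.4114 0.8523
3 1.2150 0.6560 0.7805
4 1.6040 0.9735 1.0283

phase 1: p=0.0167, T=0.625, ωT=1.850563, cosh=3.260273, sinh=3.103125; start (x,ẋ)=(0.052700, 0.086500) → end (x,ẋ)=(0.224725, 0.612783)
phase 2: p=0.2108, T=0.268, ωT=0.793521, cosh=1.331709, sinh=0.879460; start (x,ẋ)=(0.224725, 0.612783) → end (x,ẋ)=(0.411355, 0.852309)
phase 3: p=0.5610, T=0.322, ωT=0.953410, cosh=1.489983, sinh=1.104558; start (x,ẋ)=(0.411355, 0.852309) → end (x,ẋ)=(0.655984, 0.780515)
phase 4: p=0.7342, T=0.389, ωT=1.151790, cosh=1.739961, sinh=1.423890; start (x,ẋ)=(0.655984, 0.780515) → end (x,ẋ)=(0.973456, 1.028308)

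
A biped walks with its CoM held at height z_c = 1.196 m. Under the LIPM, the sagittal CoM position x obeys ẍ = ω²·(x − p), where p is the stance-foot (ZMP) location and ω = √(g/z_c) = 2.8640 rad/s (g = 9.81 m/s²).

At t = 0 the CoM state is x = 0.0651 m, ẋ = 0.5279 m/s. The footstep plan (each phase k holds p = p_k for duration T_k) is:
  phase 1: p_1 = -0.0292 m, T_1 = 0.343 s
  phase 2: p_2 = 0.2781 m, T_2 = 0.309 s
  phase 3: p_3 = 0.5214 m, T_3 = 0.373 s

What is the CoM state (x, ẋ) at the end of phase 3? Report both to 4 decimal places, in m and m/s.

phase 1: p=-0.0292, T=0.343, ωT=0.982352, cosh=1.522580, sinh=1.148151; start (x,ẋ)=(0.065100, 0.527900) → end (x,ẋ)=(0.326009, 1.113857)
phase 2: p=0.2781, T=0.309, ωT=0.884976, cosh=1.417825, sinh=1.005101; start (x,ẋ)=(0.326009, 1.113857) → end (x,ẋ)=(0.736928, 1.717167)
phase 3: p=0.5214, T=0.373, ωT=1.068272, cosh=1.626974, sinh=1.283372; start (x,ẋ)=(0.736928, 1.717167) → end (x,ẋ)=(1.641528, 3.585974)

x = 1.6415, ẋ = 3.5860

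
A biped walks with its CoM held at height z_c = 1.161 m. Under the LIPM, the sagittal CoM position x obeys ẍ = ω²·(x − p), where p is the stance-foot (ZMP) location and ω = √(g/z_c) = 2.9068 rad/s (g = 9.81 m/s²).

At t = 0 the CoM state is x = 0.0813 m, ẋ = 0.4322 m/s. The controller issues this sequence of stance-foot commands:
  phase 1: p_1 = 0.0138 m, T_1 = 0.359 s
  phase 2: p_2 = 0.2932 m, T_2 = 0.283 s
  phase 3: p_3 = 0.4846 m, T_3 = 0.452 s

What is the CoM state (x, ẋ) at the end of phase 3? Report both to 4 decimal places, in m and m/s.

phase 1: p=0.0138, T=0.359, ωT=1.043541, cosh=1.595729, sinh=1.243524; start (x,ẋ)=(0.081300, 0.432200) → end (x,ẋ)=(0.306406, 0.933665)
phase 2: p=0.2932, T=0.283, ωT=0.822624, cosh=1.357872, sinh=0.918595; start (x,ẋ)=(0.306406, 0.933665) → end (x,ẋ)=(0.606185, 1.303060)
phase 3: p=0.4846, T=0.452, ωT=1.313874, cosh=1.994667, sinh=1.725890; start (x,ẋ)=(0.606185, 1.303060) → end (x,ẋ)=(1.500804, 3.209141)

x = 1.5008, ẋ = 3.2091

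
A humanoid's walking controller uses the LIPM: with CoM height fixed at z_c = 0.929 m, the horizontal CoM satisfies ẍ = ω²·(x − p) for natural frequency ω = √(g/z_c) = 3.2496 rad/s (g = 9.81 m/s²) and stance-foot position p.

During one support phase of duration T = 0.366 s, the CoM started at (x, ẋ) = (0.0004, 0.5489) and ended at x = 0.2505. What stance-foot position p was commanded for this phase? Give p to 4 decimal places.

ωT = 3.2496·0.366 = 1.189354; cosh(ωT) = 1.794688, sinh(ωT) = 1.490270
x(T) = p + (x₀−p)·cosh(ωT) + (ẋ₀/ω)·sinh(ωT) ⇒ p·(1 − cosh) = x(T) − x₀·cosh − (ẋ₀/ω)·sinh
numerator   = 0.2505 − (0.0004)·1.794688 − (0.5489/3.2496)·1.490270 = -0.001944
denominator = 1 − 1.794688 = -0.794688
p = -0.001944 / -0.794688 = 0.0024

p = 0.0024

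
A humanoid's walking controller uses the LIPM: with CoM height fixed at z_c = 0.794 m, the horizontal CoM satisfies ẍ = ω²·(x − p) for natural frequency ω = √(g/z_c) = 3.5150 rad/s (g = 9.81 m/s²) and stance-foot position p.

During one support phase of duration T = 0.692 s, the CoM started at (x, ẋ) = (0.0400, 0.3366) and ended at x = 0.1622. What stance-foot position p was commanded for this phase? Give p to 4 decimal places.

ωT = 3.5150·0.692 = 2.432380; cosh(ωT) = 5.736888, sinh(ωT) = 5.649060
x(T) = p + (x₀−p)·cosh(ωT) + (ẋ₀/ω)·sinh(ωT) ⇒ p·(1 − cosh) = x(T) − x₀·cosh − (ẋ₀/ω)·sinh
numerator   = 0.1622 − (0.0400)·5.736888 − (0.3366/3.5150)·5.649060 = -0.608235
denominator = 1 − 5.736888 = -4.736888
p = -0.608235 / -4.736888 = 0.1284

p = 0.1284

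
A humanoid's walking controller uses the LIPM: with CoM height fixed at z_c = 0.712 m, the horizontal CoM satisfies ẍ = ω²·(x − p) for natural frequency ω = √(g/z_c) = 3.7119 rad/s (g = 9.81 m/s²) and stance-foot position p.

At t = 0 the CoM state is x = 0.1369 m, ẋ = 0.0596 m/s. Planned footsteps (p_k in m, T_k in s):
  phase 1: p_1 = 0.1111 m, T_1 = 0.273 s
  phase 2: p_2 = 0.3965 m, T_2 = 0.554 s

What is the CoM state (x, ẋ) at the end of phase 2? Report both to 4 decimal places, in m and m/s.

x = -0.2864, ẋ = -2.4010

phase 1: p=0.1111, T=0.273, ωT=1.013349, cosh=1.558906, sinh=1.195905; start (x,ẋ)=(0.136900, 0.059600) → end (x,ẋ)=(0.170522, 0.207439)
phase 2: p=0.3965, T=0.554, ωT=2.056393, cosh=3.972816, sinh=3.844901; start (x,ẋ)=(0.170522, 0.207439) → end (x,ẋ)=(-0.286398, -2.401019)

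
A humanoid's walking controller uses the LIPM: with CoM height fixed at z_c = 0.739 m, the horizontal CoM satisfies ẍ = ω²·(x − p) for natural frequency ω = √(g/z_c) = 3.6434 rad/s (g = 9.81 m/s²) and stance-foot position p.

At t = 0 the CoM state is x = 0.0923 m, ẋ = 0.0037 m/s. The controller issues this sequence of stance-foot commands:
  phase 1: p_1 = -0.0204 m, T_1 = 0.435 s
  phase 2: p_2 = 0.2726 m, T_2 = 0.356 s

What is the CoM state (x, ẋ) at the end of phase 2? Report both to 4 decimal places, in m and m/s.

phase 1: p=-0.0204, T=0.435, ωT=1.584879, cosh=2.541837, sinh=2.336864; start (x,ẋ)=(0.092300, 0.003700) → end (x,ẋ)=(0.268438, 0.968947)
phase 2: p=0.2726, T=0.356, ωT=1.297050, cosh=1.965913, sinh=1.692576; start (x,ẋ)=(0.268438, 0.968947) → end (x,ẋ)=(0.714552, 1.879202)

x = 0.7146, ẋ = 1.8792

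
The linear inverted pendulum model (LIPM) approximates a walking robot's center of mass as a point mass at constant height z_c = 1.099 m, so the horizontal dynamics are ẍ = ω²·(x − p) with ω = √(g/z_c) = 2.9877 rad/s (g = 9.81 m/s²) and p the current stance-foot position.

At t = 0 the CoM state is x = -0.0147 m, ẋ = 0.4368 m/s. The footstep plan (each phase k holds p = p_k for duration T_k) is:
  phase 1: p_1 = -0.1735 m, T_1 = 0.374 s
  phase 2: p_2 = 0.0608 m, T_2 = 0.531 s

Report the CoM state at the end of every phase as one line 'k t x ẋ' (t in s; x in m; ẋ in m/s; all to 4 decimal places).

phase 1: p=-0.1735, T=0.374, ωT=1.117400, cosh=1.692012, sinh=1.364883; start (x,ẋ)=(-0.014700, 0.436800) → end (x,ẋ)=(0.294737, 1.386635)
phase 2: p=0.0608, T=0.531, ωT=1.586469, cosh=2.545555, sinh=2.340908; start (x,ẋ)=(0.294737, 1.386635) → end (x,ẋ)=(1.742748, 5.165893)

1 0.3740 0.2947 1.3866
2 0.9050 1.7427 5.1659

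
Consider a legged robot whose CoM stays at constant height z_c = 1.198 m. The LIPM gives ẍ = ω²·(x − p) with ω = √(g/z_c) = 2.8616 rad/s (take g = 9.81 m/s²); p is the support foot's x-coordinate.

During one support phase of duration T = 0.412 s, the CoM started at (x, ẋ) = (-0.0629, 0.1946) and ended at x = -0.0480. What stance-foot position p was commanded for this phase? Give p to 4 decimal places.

ωT = 2.8616·0.412 = 1.178979; cosh(ωT) = 1.779323, sinh(ωT) = 1.471731
x(T) = p + (x₀−p)·cosh(ωT) + (ẋ₀/ω)·sinh(ωT) ⇒ p·(1 − cosh) = x(T) − x₀·cosh − (ẋ₀/ω)·sinh
numerator   = -0.0480 − (-0.0629)·1.779323 − (0.1946/2.8616)·1.471731 = -0.036164
denominator = 1 − 1.779323 = -0.779323
p = -0.036164 / -0.779323 = 0.0464

p = 0.0464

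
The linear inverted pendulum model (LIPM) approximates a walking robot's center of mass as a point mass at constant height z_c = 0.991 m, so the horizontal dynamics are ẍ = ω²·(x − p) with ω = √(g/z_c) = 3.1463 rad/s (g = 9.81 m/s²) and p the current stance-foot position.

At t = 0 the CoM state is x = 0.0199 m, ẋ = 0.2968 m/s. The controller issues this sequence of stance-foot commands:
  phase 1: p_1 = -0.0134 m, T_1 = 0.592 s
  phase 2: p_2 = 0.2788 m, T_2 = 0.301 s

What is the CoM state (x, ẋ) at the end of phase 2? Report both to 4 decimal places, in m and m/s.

x = 0.9032, ẋ = 2.3329

phase 1: p=-0.0134, T=0.592, ωT=1.862610, cosh=3.297894, sinh=3.142628; start (x,ẋ)=(0.019900, 0.296800) → end (x,ẋ)=(0.392873, 1.308074)
phase 2: p=0.2788, T=0.301, ωT=0.947036, cosh=1.482973, sinh=1.095084; start (x,ẋ)=(0.392873, 1.308074) → end (x,ẋ)=(0.903249, 2.332875)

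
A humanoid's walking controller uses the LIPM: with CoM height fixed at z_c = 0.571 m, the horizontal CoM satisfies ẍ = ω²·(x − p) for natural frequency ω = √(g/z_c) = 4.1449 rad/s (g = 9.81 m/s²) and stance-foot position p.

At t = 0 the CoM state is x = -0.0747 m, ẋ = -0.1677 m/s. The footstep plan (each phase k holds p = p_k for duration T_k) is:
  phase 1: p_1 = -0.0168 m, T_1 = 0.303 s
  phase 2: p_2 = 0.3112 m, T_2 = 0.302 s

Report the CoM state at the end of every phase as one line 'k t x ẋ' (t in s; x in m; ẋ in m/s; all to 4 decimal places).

1 0.3030 -0.1920 -0.7054
2 0.6050 -0.9136 -4.6819

phase 1: p=-0.0168, T=0.303, ωT=1.255905, cosh=1.897916, sinh=1.613098; start (x,ẋ)=(-0.074700, -0.167700) → end (x,ẋ)=(-0.191954, -0.705407)
phase 2: p=0.3112, T=0.302, ωT=1.251760, cosh=1.891246, sinh=1.605245; start (x,ẋ)=(-0.191954, -0.705407) → end (x,ẋ)=(-0.913580, -4.681875)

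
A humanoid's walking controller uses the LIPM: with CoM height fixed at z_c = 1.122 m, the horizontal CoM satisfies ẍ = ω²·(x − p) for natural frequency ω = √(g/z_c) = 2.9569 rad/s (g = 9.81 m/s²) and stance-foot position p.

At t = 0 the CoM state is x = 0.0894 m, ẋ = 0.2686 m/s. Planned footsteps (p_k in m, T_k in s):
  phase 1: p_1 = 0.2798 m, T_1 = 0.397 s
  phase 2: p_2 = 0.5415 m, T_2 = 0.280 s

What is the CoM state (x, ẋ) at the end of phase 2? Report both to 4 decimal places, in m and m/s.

phase 1: p=0.2798, T=0.397, ωT=1.173889, cosh=1.771855, sinh=1.462693; start (x,ẋ)=(0.089400, 0.268600) → end (x,ẋ)=(0.075307, -0.347567)
phase 2: p=0.5415, T=0.280, ωT=0.827932, cosh=1.362767, sinh=0.925815; start (x,ẋ)=(0.075307, -0.347567) → end (x,ẋ)=(-0.202636, -1.749874)

x = -0.2026, ẋ = -1.7499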